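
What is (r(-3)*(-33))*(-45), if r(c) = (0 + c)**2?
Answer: 13365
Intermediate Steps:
r(c) = c**2
(r(-3)*(-33))*(-45) = ((-3)**2*(-33))*(-45) = (9*(-33))*(-45) = -297*(-45) = 13365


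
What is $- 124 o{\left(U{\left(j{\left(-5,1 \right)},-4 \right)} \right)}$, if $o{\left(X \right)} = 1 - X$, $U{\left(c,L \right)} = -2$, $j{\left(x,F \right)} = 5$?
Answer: $-372$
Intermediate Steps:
$- 124 o{\left(U{\left(j{\left(-5,1 \right)},-4 \right)} \right)} = - 124 \left(1 - -2\right) = - 124 \left(1 + 2\right) = \left(-124\right) 3 = -372$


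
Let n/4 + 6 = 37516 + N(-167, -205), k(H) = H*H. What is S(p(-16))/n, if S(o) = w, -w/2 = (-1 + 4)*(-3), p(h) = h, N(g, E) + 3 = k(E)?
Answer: 9/159064 ≈ 5.6581e-5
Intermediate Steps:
k(H) = H²
N(g, E) = -3 + E²
w = 18 (w = -2*(-1 + 4)*(-3) = -6*(-3) = -2*(-9) = 18)
S(o) = 18
n = 318128 (n = -24 + 4*(37516 + (-3 + (-205)²)) = -24 + 4*(37516 + (-3 + 42025)) = -24 + 4*(37516 + 42022) = -24 + 4*79538 = -24 + 318152 = 318128)
S(p(-16))/n = 18/318128 = 18*(1/318128) = 9/159064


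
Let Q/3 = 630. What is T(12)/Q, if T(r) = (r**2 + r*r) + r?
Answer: 10/63 ≈ 0.15873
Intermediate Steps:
Q = 1890 (Q = 3*630 = 1890)
T(r) = r + 2*r**2 (T(r) = (r**2 + r**2) + r = 2*r**2 + r = r + 2*r**2)
T(12)/Q = (12*(1 + 2*12))/1890 = (12*(1 + 24))*(1/1890) = (12*25)*(1/1890) = 300*(1/1890) = 10/63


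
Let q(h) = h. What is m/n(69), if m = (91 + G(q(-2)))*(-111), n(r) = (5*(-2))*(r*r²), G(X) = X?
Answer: 3293/1095030 ≈ 0.0030072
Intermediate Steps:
n(r) = -10*r³
m = -9879 (m = (91 - 2)*(-111) = 89*(-111) = -9879)
m/n(69) = -9879/((-10*69³)) = -9879/((-10*328509)) = -9879/(-3285090) = -9879*(-1/3285090) = 3293/1095030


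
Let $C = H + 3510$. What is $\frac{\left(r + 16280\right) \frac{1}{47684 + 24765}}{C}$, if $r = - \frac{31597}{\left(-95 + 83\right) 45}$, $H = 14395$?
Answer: $\frac{8822797}{700487646300} \approx 1.2595 \cdot 10^{-5}$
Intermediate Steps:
$r = \frac{31597}{540}$ ($r = - \frac{31597}{\left(-12\right) 45} = - \frac{31597}{-540} = \left(-31597\right) \left(- \frac{1}{540}\right) = \frac{31597}{540} \approx 58.513$)
$C = 17905$ ($C = 14395 + 3510 = 17905$)
$\frac{\left(r + 16280\right) \frac{1}{47684 + 24765}}{C} = \frac{\left(\frac{31597}{540} + 16280\right) \frac{1}{47684 + 24765}}{17905} = \frac{8822797}{540 \cdot 72449} \cdot \frac{1}{17905} = \frac{8822797}{540} \cdot \frac{1}{72449} \cdot \frac{1}{17905} = \frac{8822797}{39122460} \cdot \frac{1}{17905} = \frac{8822797}{700487646300}$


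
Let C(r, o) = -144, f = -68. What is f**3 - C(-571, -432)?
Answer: -314288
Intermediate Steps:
f**3 - C(-571, -432) = (-68)**3 - 1*(-144) = -314432 + 144 = -314288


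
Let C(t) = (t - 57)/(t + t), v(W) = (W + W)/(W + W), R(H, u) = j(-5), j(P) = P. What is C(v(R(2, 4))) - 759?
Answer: -787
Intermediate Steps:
R(H, u) = -5
v(W) = 1 (v(W) = (2*W)/((2*W)) = (2*W)*(1/(2*W)) = 1)
C(t) = (-57 + t)/(2*t) (C(t) = (-57 + t)/((2*t)) = (-57 + t)*(1/(2*t)) = (-57 + t)/(2*t))
C(v(R(2, 4))) - 759 = (½)*(-57 + 1)/1 - 759 = (½)*1*(-56) - 759 = -28 - 759 = -787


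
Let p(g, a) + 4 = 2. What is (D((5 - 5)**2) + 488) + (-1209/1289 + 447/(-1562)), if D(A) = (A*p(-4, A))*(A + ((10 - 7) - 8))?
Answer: 980083343/2013418 ≈ 486.78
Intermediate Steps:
p(g, a) = -2 (p(g, a) = -4 + 2 = -2)
D(A) = -2*A*(-5 + A) (D(A) = (A*(-2))*(A + ((10 - 7) - 8)) = (-2*A)*(A + (3 - 8)) = (-2*A)*(A - 5) = (-2*A)*(-5 + A) = -2*A*(-5 + A))
(D((5 - 5)**2) + 488) + (-1209/1289 + 447/(-1562)) = (2*(5 - 5)**2*(5 - (5 - 5)**2) + 488) + (-1209/1289 + 447/(-1562)) = (2*0**2*(5 - 1*0**2) + 488) + (-1209*1/1289 + 447*(-1/1562)) = (2*0*(5 - 1*0) + 488) + (-1209/1289 - 447/1562) = (2*0*(5 + 0) + 488) - 2464641/2013418 = (2*0*5 + 488) - 2464641/2013418 = (0 + 488) - 2464641/2013418 = 488 - 2464641/2013418 = 980083343/2013418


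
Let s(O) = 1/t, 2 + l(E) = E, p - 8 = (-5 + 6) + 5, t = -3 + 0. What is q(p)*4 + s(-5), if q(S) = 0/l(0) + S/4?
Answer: 41/3 ≈ 13.667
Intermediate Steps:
t = -3
p = 14 (p = 8 + ((-5 + 6) + 5) = 8 + (1 + 5) = 8 + 6 = 14)
l(E) = -2 + E
q(S) = S/4 (q(S) = 0/(-2 + 0) + S/4 = 0/(-2) + S*(¼) = 0*(-½) + S/4 = 0 + S/4 = S/4)
s(O) = -⅓ (s(O) = 1/(-3) = -⅓)
q(p)*4 + s(-5) = ((¼)*14)*4 - ⅓ = (7/2)*4 - ⅓ = 14 - ⅓ = 41/3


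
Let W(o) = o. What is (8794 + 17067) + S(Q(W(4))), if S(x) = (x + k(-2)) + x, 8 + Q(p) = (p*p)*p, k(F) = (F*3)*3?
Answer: 25955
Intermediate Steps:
k(F) = 9*F (k(F) = (3*F)*3 = 9*F)
Q(p) = -8 + p³ (Q(p) = -8 + (p*p)*p = -8 + p²*p = -8 + p³)
S(x) = -18 + 2*x (S(x) = (x + 9*(-2)) + x = (x - 18) + x = (-18 + x) + x = -18 + 2*x)
(8794 + 17067) + S(Q(W(4))) = (8794 + 17067) + (-18 + 2*(-8 + 4³)) = 25861 + (-18 + 2*(-8 + 64)) = 25861 + (-18 + 2*56) = 25861 + (-18 + 112) = 25861 + 94 = 25955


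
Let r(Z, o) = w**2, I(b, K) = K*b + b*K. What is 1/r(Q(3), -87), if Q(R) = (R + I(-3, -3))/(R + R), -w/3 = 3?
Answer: 1/81 ≈ 0.012346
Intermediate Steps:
w = -9 (w = -3*3 = -9)
I(b, K) = 2*K*b (I(b, K) = K*b + K*b = 2*K*b)
Q(R) = (18 + R)/(2*R) (Q(R) = (R + 2*(-3)*(-3))/(R + R) = (R + 18)/((2*R)) = (18 + R)*(1/(2*R)) = (18 + R)/(2*R))
r(Z, o) = 81 (r(Z, o) = (-9)**2 = 81)
1/r(Q(3), -87) = 1/81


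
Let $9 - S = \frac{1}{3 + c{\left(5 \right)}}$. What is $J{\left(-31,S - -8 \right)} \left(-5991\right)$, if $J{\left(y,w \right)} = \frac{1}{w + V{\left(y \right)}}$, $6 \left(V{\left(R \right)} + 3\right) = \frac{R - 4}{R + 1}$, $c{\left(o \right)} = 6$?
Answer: $- \frac{71892}{169} \approx -425.4$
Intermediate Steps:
$S = \frac{80}{9}$ ($S = 9 - \frac{1}{3 + 6} = 9 - \frac{1}{9} = \frac{80}{9} \approx 8.8889$)
$V{\left(R \right)} = -3 + \frac{-4 + R}{6 \left(1 + R\right)}$ ($V{\left(R \right)} = -3 + \frac{\left(R - 4\right) \frac{1}{R + 1}}{6} = -3 + \frac{\left(-4 + R\right) \frac{1}{1 + R}}{6} = -3 + \frac{\frac{1}{1 + R} \left(-4 + R\right)}{6} = -3 + \frac{-4 + R}{6 \left(1 + R\right)}$)
$J{\left(y,w \right)} = \frac{1}{w + \frac{-22 - 17 y}{6 \left(1 + y\right)}}$
$J{\left(-31,S - -8 \right)} \left(-5991\right) = \frac{6 \left(1 - 31\right)}{-22 - -527 + 6 \left(\frac{80}{9} - -8\right) \left(1 - 31\right)} \left(-5991\right) = 6 \frac{1}{-22 + 527 + 6 \left(\frac{80}{9} + 8\right) \left(-30\right)} \left(-30\right) \left(-5991\right) = 6 \frac{1}{-22 + 527 + 6 \cdot \frac{152}{9} \left(-30\right)} \left(-30\right) \left(-5991\right) = 6 \frac{1}{-22 + 527 - 3040} \left(-30\right) \left(-5991\right) = 6 \frac{1}{-2535} \left(-30\right) \left(-5991\right) = 6 \left(- \frac{1}{2535}\right) \left(-30\right) \left(-5991\right) = \frac{12}{169} \left(-5991\right) = - \frac{71892}{169}$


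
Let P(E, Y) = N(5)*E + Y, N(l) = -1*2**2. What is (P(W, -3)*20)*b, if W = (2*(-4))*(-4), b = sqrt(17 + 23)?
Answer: -5240*sqrt(10) ≈ -16570.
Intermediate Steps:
N(l) = -4 (N(l) = -1*4 = -4)
b = 2*sqrt(10) (b = sqrt(40) = 2*sqrt(10) ≈ 6.3246)
W = 32 (W = -8*(-4) = 32)
P(E, Y) = Y - 4*E (P(E, Y) = -4*E + Y = Y - 4*E)
(P(W, -3)*20)*b = ((-3 - 4*32)*20)*(2*sqrt(10)) = ((-3 - 128)*20)*(2*sqrt(10)) = (-131*20)*(2*sqrt(10)) = -5240*sqrt(10)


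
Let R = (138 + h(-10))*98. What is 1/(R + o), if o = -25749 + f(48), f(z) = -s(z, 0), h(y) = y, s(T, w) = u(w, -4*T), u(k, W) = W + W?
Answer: -1/12821 ≈ -7.7997e-5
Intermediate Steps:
u(k, W) = 2*W
s(T, w) = -8*T (s(T, w) = 2*(-4*T) = -8*T)
f(z) = 8*z (f(z) = -(-8)*z = 8*z)
o = -25365 (o = -25749 + 8*48 = -25749 + 384 = -25365)
R = 12544 (R = (138 - 10)*98 = 128*98 = 12544)
1/(R + o) = 1/(12544 - 25365) = 1/(-12821) = -1/12821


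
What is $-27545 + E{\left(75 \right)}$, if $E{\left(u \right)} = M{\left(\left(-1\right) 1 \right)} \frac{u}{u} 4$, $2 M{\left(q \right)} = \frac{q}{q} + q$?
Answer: $-27545$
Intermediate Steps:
$M{\left(q \right)} = \frac{1}{2} + \frac{q}{2}$ ($M{\left(q \right)} = \frac{\frac{q}{q} + q}{2} = \frac{1 + q}{2} = \frac{1}{2} + \frac{q}{2}$)
$E{\left(u \right)} = 0$ ($E{\left(u \right)} = \left(\frac{1}{2} + \frac{\left(-1\right) 1}{2}\right) \frac{u}{u} 4 = \left(\frac{1}{2} + \frac{1}{2} \left(-1\right)\right) 1 \cdot 4 = \left(\frac{1}{2} - \frac{1}{2}\right) 1 \cdot 4 = 0 \cdot 1 \cdot 4 = 0 \cdot 4 = 0$)
$-27545 + E{\left(75 \right)} = -27545 + 0 = -27545$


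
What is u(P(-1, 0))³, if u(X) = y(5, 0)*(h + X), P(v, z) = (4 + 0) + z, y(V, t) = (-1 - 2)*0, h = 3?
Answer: 0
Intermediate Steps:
y(V, t) = 0 (y(V, t) = -3*0 = 0)
P(v, z) = 4 + z
u(X) = 0 (u(X) = 0*(3 + X) = 0)
u(P(-1, 0))³ = 0³ = 0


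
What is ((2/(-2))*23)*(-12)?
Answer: 276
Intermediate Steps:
((2/(-2))*23)*(-12) = ((2*(-½))*23)*(-12) = -1*23*(-12) = -23*(-12) = 276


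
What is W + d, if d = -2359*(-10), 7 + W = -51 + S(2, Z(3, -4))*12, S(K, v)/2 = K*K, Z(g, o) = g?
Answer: 23628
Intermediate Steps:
S(K, v) = 2*K**2 (S(K, v) = 2*(K*K) = 2*K**2)
W = 38 (W = -7 + (-51 + (2*2**2)*12) = -7 + (-51 + (2*4)*12) = -7 + (-51 + 8*12) = -7 + (-51 + 96) = -7 + 45 = 38)
d = 23590
W + d = 38 + 23590 = 23628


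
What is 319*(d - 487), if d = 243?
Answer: -77836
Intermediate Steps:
319*(d - 487) = 319*(243 - 487) = 319*(-244) = -77836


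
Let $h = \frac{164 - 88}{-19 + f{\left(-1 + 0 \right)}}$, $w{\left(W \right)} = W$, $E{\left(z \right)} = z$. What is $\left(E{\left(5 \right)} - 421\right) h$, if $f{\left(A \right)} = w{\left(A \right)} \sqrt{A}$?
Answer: $\frac{300352}{181} - \frac{15808 i}{181} \approx 1659.4 - 87.337 i$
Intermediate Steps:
$f{\left(A \right)} = A^{\frac{3}{2}}$ ($f{\left(A \right)} = A \sqrt{A} = A^{\frac{3}{2}}$)
$h = \frac{38 \left(-19 + i\right)}{181}$ ($h = \frac{164 - 88}{-19 + \left(-1 + 0\right)^{\frac{3}{2}}} = \frac{76}{-19 + \left(-1\right)^{\frac{3}{2}}} = \frac{76}{-19 - i} = 76 \frac{-19 + i}{362} = \frac{38 \left(-19 + i\right)}{181} \approx -3.9889 + 0.20994 i$)
$\left(E{\left(5 \right)} - 421\right) h = \left(5 - 421\right) \left(- \frac{722}{181} + \frac{38 i}{181}\right) = - 416 \left(- \frac{722}{181} + \frac{38 i}{181}\right) = \frac{300352}{181} - \frac{15808 i}{181}$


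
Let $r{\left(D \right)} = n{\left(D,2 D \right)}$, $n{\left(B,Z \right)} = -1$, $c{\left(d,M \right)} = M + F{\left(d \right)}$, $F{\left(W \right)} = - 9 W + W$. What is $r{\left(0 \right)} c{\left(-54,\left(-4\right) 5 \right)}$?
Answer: $-412$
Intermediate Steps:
$F{\left(W \right)} = - 8 W$
$c{\left(d,M \right)} = M - 8 d$
$r{\left(D \right)} = -1$
$r{\left(0 \right)} c{\left(-54,\left(-4\right) 5 \right)} = - (\left(-4\right) 5 - -432) = - (-20 + 432) = \left(-1\right) 412 = -412$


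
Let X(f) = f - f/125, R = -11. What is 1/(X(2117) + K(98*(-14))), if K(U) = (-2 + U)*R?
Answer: 125/2151758 ≈ 5.8092e-5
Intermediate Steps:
X(f) = 124*f/125 (X(f) = f - f/125 = 124*f/125)
K(U) = 22 - 11*U (K(U) = (-2 + U)*(-11) = 22 - 11*U)
1/(X(2117) + K(98*(-14))) = 1/((124/125)*2117 + (22 - 1078*(-14))) = 1/(262508/125 + (22 - 11*(-1372))) = 1/(262508/125 + (22 + 15092)) = 1/(262508/125 + 15114) = 1/(2151758/125) = 125/2151758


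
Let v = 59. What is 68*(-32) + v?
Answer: -2117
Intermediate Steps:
68*(-32) + v = 68*(-32) + 59 = -2176 + 59 = -2117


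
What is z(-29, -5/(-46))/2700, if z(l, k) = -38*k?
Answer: -19/12420 ≈ -0.0015298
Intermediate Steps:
z(-29, -5/(-46))/2700 = -(-190)/(-46)/2700 = -(-190)*(-1)/46*(1/2700) = -38*5/46*(1/2700) = -95/23*1/2700 = -19/12420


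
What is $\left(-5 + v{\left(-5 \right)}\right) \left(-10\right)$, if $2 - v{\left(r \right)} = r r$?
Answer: $280$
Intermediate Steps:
$v{\left(r \right)} = 2 - r^{2}$ ($v{\left(r \right)} = 2 - r r = 2 - r^{2}$)
$\left(-5 + v{\left(-5 \right)}\right) \left(-10\right) = \left(-5 + \left(2 - \left(-5\right)^{2}\right)\right) \left(-10\right) = \left(-5 + \left(2 - 25\right)\right) \left(-10\right) = \left(-5 - 23\right) \left(-10\right) = \left(-28\right) \left(-10\right) = 280$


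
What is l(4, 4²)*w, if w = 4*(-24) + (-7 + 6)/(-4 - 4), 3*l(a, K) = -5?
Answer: 3835/24 ≈ 159.79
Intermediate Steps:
l(a, K) = -5/3 (l(a, K) = (⅓)*(-5) = -5/3)
w = -767/8 (w = -96 - 1/(-8) = -96 - 1*(-⅛) = -96 + ⅛ = -767/8 ≈ -95.875)
l(4, 4²)*w = -5/3*(-767/8) = 3835/24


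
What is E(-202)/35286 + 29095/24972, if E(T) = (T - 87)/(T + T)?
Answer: 11521451933/9888595688 ≈ 1.1651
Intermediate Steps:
E(T) = (-87 + T)/(2*T) (E(T) = (-87 + T)/((2*T)) = (-87 + T)*(1/(2*T)) = (-87 + T)/(2*T))
E(-202)/35286 + 29095/24972 = ((½)*(-87 - 202)/(-202))/35286 + 29095/24972 = ((½)*(-1/202)*(-289))*(1/35286) + 29095*(1/24972) = (289/404)*(1/35286) + 29095/24972 = 289/14255544 + 29095/24972 = 11521451933/9888595688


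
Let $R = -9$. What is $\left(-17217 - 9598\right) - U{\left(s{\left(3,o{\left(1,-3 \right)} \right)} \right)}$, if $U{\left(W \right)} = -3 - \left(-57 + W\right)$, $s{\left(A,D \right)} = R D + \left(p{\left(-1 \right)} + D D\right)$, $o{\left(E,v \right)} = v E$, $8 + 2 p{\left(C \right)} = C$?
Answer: $- \frac{53675}{2} \approx -26838.0$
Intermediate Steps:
$p{\left(C \right)} = -4 + \frac{C}{2}$
$o{\left(E,v \right)} = E v$
$s{\left(A,D \right)} = - \frac{9}{2} + D^{2} - 9 D$ ($s{\left(A,D \right)} = - 9 D + \left(\left(-4 + \frac{1}{2} \left(-1\right)\right) + D D\right) = - 9 D + \left(\left(-4 - \frac{1}{2}\right) + D^{2}\right) = - 9 D + \left(- \frac{9}{2} + D^{2}\right) = - \frac{9}{2} + D^{2} - 9 D$)
$U{\left(W \right)} = 54 - W$
$\left(-17217 - 9598\right) - U{\left(s{\left(3,o{\left(1,-3 \right)} \right)} \right)} = \left(-17217 - 9598\right) - \left(54 - \left(- \frac{9}{2} + \left(1 \left(-3\right)\right)^{2} - 9 \cdot 1 \left(-3\right)\right)\right) = -26815 - \left(54 - \left(- \frac{9}{2} + \left(-3\right)^{2} - -27\right)\right) = -26815 - \left(54 - \left(- \frac{9}{2} + 9 + 27\right)\right) = -26815 - \left(54 - \frac{63}{2}\right) = -26815 - \frac{45}{2} = - \frac{53675}{2}$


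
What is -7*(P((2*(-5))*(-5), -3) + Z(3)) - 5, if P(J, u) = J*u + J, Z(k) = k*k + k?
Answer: 611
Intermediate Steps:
Z(k) = k + k² (Z(k) = k² + k = k + k²)
P(J, u) = J + J*u
-7*(P((2*(-5))*(-5), -3) + Z(3)) - 5 = -7*(((2*(-5))*(-5))*(1 - 3) + 3*(1 + 3)) - 5 = -7*(-10*(-5)*(-2) + 3*4) - 5 = -7*(50*(-2) + 12) - 5 = -7*(-100 + 12) - 5 = -7*(-88) - 5 = 616 - 5 = 611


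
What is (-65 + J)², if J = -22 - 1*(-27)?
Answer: 3600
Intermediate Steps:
J = 5 (J = -22 + 27 = 5)
(-65 + J)² = (-65 + 5)² = (-60)² = 3600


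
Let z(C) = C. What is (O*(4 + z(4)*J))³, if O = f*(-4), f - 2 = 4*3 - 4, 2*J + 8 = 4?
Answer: 4096000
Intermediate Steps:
J = -2 (J = -4 + (½)*4 = -4 + 2 = -2)
f = 10 (f = 2 + (4*3 - 4) = 2 + (12 - 4) = 2 + 8 = 10)
O = -40 (O = 10*(-4) = -40)
(O*(4 + z(4)*J))³ = (-40*(4 + 4*(-2)))³ = (-40*(4 - 8))³ = (-40*(-4))³ = 160³ = 4096000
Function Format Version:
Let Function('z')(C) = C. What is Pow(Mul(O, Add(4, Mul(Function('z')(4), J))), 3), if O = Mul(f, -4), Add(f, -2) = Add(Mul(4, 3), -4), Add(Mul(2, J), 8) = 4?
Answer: 4096000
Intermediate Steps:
J = -2 (J = Add(-4, Mul(Rational(1, 2), 4)) = Add(-4, 2) = -2)
f = 10 (f = Add(2, Add(Mul(4, 3), -4)) = Add(2, Add(12, -4)) = Add(2, 8) = 10)
O = -40 (O = Mul(10, -4) = -40)
Pow(Mul(O, Add(4, Mul(Function('z')(4), J))), 3) = Pow(Mul(-40, Add(4, Mul(4, -2))), 3) = Pow(Mul(-40, Add(4, -8)), 3) = Pow(Mul(-40, -4), 3) = Pow(160, 3) = 4096000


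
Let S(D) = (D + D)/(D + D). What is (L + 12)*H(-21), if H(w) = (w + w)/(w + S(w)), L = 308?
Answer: 672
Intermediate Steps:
S(D) = 1 (S(D) = (2*D)/((2*D)) = (2*D)*(1/(2*D)) = 1)
H(w) = 2*w/(1 + w) (H(w) = (w + w)/(w + 1) = (2*w)/(1 + w) = 2*w/(1 + w))
(L + 12)*H(-21) = (308 + 12)*(2*(-21)/(1 - 21)) = 320*(2*(-21)/(-20)) = 320*(2*(-21)*(-1/20)) = 320*(21/10) = 672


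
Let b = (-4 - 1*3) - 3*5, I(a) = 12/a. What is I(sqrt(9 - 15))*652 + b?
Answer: -22 - 1304*I*sqrt(6) ≈ -22.0 - 3194.1*I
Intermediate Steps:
b = -22 (b = (-4 - 3) - 15 = -7 - 15 = -22)
I(sqrt(9 - 15))*652 + b = (12/(sqrt(9 - 15)))*652 - 22 = (12/(sqrt(-6)))*652 - 22 = (12/((I*sqrt(6))))*652 - 22 = (12*(-I*sqrt(6)/6))*652 - 22 = -2*I*sqrt(6)*652 - 22 = -1304*I*sqrt(6) - 22 = -22 - 1304*I*sqrt(6)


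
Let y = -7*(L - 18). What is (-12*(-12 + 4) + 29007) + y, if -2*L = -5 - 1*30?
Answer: 58213/2 ≈ 29107.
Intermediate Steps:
L = 35/2 (L = -(-5 - 1*30)/2 = -(-5 - 30)/2 = -½*(-35) = 35/2 ≈ 17.500)
y = 7/2 (y = -7*(35/2 - 18) = -7*(-½) = 7/2 ≈ 3.5000)
(-12*(-12 + 4) + 29007) + y = (-12*(-12 + 4) + 29007) + 7/2 = (-12*(-8) + 29007) + 7/2 = (96 + 29007) + 7/2 = 29103 + 7/2 = 58213/2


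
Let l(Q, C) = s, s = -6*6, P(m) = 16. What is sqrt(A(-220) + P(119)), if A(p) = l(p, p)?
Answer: 2*I*sqrt(5) ≈ 4.4721*I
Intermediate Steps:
s = -36
l(Q, C) = -36
A(p) = -36
sqrt(A(-220) + P(119)) = sqrt(-36 + 16) = sqrt(-20) = 2*I*sqrt(5)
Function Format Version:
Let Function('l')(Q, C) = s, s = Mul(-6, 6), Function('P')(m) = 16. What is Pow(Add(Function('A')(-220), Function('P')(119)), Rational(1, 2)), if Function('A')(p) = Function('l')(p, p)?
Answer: Mul(2, I, Pow(5, Rational(1, 2))) ≈ Mul(4.4721, I)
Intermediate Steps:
s = -36
Function('l')(Q, C) = -36
Function('A')(p) = -36
Pow(Add(Function('A')(-220), Function('P')(119)), Rational(1, 2)) = Pow(Add(-36, 16), Rational(1, 2)) = Pow(-20, Rational(1, 2)) = Mul(2, I, Pow(5, Rational(1, 2)))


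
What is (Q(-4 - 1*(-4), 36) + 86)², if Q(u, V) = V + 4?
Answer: 15876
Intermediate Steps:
Q(u, V) = 4 + V
(Q(-4 - 1*(-4), 36) + 86)² = ((4 + 36) + 86)² = (40 + 86)² = 126² = 15876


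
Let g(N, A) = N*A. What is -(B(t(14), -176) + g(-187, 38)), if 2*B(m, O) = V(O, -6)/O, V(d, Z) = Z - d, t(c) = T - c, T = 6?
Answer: 1250741/176 ≈ 7106.5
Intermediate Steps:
t(c) = 6 - c
B(m, O) = (-6 - O)/(2*O) (B(m, O) = ((-6 - O)/O)/2 = (-6 - O)/(2*O))
g(N, A) = A*N
-(B(t(14), -176) + g(-187, 38)) = -((1/2)*(-6 - 1*(-176))/(-176) + 38*(-187)) = -((1/2)*(-1/176)*(-6 + 176) - 7106) = -((1/2)*(-1/176)*170 - 7106) = -(-85/176 - 7106) = -1*(-1250741/176) = 1250741/176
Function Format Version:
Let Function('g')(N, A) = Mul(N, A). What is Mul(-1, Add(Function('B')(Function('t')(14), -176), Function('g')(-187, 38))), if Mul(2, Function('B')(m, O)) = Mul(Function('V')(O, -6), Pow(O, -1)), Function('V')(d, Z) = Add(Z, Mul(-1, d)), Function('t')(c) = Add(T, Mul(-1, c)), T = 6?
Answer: Rational(1250741, 176) ≈ 7106.5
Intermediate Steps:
Function('t')(c) = Add(6, Mul(-1, c))
Function('B')(m, O) = Mul(Rational(1, 2), Pow(O, -1), Add(-6, Mul(-1, O))) (Function('B')(m, O) = Mul(Rational(1, 2), Mul(Add(-6, Mul(-1, O)), Pow(O, -1))) = Mul(Rational(1, 2), Mul(Pow(O, -1), Add(-6, Mul(-1, O)))) = Mul(Rational(1, 2), Pow(O, -1), Add(-6, Mul(-1, O))))
Function('g')(N, A) = Mul(A, N)
Mul(-1, Add(Function('B')(Function('t')(14), -176), Function('g')(-187, 38))) = Mul(-1, Add(Mul(Rational(1, 2), Pow(-176, -1), Add(-6, Mul(-1, -176))), Mul(38, -187))) = Mul(-1, Add(Mul(Rational(1, 2), Rational(-1, 176), Add(-6, 176)), -7106)) = Mul(-1, Add(Mul(Rational(1, 2), Rational(-1, 176), 170), -7106)) = Mul(-1, Add(Rational(-85, 176), -7106)) = Mul(-1, Rational(-1250741, 176)) = Rational(1250741, 176)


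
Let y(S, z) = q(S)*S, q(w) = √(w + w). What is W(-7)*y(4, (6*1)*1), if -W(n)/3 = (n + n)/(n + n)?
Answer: -24*√2 ≈ -33.941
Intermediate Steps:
q(w) = √2*√w (q(w) = √(2*w) = √2*√w)
y(S, z) = √2*S^(3/2) (y(S, z) = (√2*√S)*S = √2*S^(3/2))
W(n) = -3 (W(n) = -3*(n + n)/(n + n) = -3*2*n/(2*n) = -3*2*n*1/(2*n) = -3*1 = -3)
W(-7)*y(4, (6*1)*1) = -3*√2*4^(3/2) = -3*√2*8 = -24*√2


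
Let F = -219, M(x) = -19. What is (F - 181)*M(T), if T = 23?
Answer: 7600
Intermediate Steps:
(F - 181)*M(T) = (-219 - 181)*(-19) = -400*(-19) = 7600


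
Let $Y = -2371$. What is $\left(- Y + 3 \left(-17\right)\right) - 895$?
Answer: $1425$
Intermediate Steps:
$\left(- Y + 3 \left(-17\right)\right) - 895 = \left(\left(-1\right) \left(-2371\right) + 3 \left(-17\right)\right) - 895 = \left(2371 - 51\right) - 895 = 2320 - 895 = 1425$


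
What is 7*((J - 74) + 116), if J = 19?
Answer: 427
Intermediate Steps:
7*((J - 74) + 116) = 7*((19 - 74) + 116) = 7*(-55 + 116) = 7*61 = 427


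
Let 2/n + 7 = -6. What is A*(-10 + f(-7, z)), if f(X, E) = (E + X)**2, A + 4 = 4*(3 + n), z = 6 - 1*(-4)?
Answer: -96/13 ≈ -7.3846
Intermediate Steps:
n = -2/13 (n = 2/(-7 - 6) = 2/(-13) = 2*(-1/13) = -2/13 ≈ -0.15385)
z = 10 (z = 6 + 4 = 10)
A = 96/13 (A = -4 + 4*(3 - 2/13) = -4 + 4*(37/13) = -4 + 148/13 = 96/13 ≈ 7.3846)
A*(-10 + f(-7, z)) = 96*(-10 + (10 - 7)**2)/13 = 96*(-10 + 3**2)/13 = 96*(-10 + 9)/13 = (96/13)*(-1) = -96/13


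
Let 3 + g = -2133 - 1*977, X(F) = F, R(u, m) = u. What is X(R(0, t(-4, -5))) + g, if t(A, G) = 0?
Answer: -3113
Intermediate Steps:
g = -3113 (g = -3 + (-2133 - 1*977) = -3 + (-2133 - 977) = -3 - 3110 = -3113)
X(R(0, t(-4, -5))) + g = 0 - 3113 = -3113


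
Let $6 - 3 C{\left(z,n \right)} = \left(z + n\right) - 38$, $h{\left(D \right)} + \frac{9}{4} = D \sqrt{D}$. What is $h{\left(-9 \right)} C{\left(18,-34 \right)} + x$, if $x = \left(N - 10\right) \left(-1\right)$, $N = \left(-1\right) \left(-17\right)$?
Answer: $-52 - 540 i \approx -52.0 - 540.0 i$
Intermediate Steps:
$h{\left(D \right)} = - \frac{9}{4} + D^{\frac{3}{2}}$ ($h{\left(D \right)} = - \frac{9}{4} + D \sqrt{D} = - \frac{9}{4} + D^{\frac{3}{2}}$)
$N = 17$
$x = -7$ ($x = \left(17 - 10\right) \left(-1\right) = 7 \left(-1\right) = -7$)
$C{\left(z,n \right)} = \frac{44}{3} - \frac{n}{3} - \frac{z}{3}$ ($C{\left(z,n \right)} = 2 - \frac{\left(z + n\right) - 38}{3} = 2 - \frac{\left(n + z\right) - 38}{3} = 2 - \frac{-38 + n + z}{3} = 2 - \left(- \frac{38}{3} + \frac{n}{3} + \frac{z}{3}\right) = \frac{44}{3} - \frac{n}{3} - \frac{z}{3}$)
$h{\left(-9 \right)} C{\left(18,-34 \right)} + x = \left(- \frac{9}{4} + \left(-9\right)^{\frac{3}{2}}\right) \left(\frac{44}{3} - - \frac{34}{3} - 6\right) - 7 = \left(- \frac{9}{4} - 27 i\right) \left(\frac{44}{3} + \frac{34}{3} - 6\right) - 7 = \left(- \frac{9}{4} - 27 i\right) 20 - 7 = \left(-45 - 540 i\right) - 7 = -52 - 540 i$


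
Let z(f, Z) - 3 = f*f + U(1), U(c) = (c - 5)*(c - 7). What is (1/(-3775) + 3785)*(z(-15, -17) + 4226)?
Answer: 63983338772/3775 ≈ 1.6949e+7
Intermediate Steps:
U(c) = (-7 + c)*(-5 + c) (U(c) = (-5 + c)*(-7 + c) = (-7 + c)*(-5 + c))
z(f, Z) = 27 + f² (z(f, Z) = 3 + (f*f + (35 + 1² - 12*1)) = 3 + (f² + (35 + 1 - 12)) = 3 + (f² + 24) = 3 + (24 + f²) = 27 + f²)
(1/(-3775) + 3785)*(z(-15, -17) + 4226) = (1/(-3775) + 3785)*((27 + (-15)²) + 4226) = (-1/3775 + 3785)*((27 + 225) + 4226) = 14288374*(252 + 4226)/3775 = (14288374/3775)*4478 = 63983338772/3775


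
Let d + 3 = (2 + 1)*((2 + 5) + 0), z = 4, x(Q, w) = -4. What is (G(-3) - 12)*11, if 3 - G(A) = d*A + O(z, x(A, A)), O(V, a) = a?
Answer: 539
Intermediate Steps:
d = 18 (d = -3 + (2 + 1)*((2 + 5) + 0) = -3 + 3*(7 + 0) = -3 + 3*7 = -3 + 21 = 18)
G(A) = 7 - 18*A (G(A) = 3 - (18*A - 4) = 3 - (-4 + 18*A) = 3 + (4 - 18*A) = 7 - 18*A)
(G(-3) - 12)*11 = ((7 - 18*(-3)) - 12)*11 = ((7 + 54) - 12)*11 = (61 - 12)*11 = 49*11 = 539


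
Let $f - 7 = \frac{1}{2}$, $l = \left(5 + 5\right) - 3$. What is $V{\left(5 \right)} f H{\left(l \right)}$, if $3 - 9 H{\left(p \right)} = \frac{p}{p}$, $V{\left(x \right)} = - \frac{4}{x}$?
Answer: $- \frac{4}{3} \approx -1.3333$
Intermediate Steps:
$l = 7$ ($l = 10 - 3 = 7$)
$H{\left(p \right)} = \frac{2}{9}$ ($H{\left(p \right)} = \frac{1}{3} - \frac{p \frac{1}{p}}{9} = \frac{1}{3} - \frac{1}{9} = \frac{2}{9}$)
$f = \frac{15}{2}$ ($f = 7 + \frac{1}{2} = \frac{15}{2} \approx 7.5$)
$V{\left(5 \right)} f H{\left(l \right)} = - \frac{4}{5} \cdot \frac{15}{2} \cdot \frac{2}{9} = \left(-4\right) \frac{1}{5} \cdot \frac{15}{2} \cdot \frac{2}{9} = \left(- \frac{4}{5}\right) \frac{15}{2} \cdot \frac{2}{9} = \left(-6\right) \frac{2}{9} = - \frac{4}{3}$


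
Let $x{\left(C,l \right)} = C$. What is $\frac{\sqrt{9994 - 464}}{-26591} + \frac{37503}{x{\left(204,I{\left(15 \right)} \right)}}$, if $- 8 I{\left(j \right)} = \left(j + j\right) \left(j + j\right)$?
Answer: $\frac{12501}{68} - \frac{\sqrt{9530}}{26591} \approx 183.83$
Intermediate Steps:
$I{\left(j \right)} = - \frac{j^{2}}{2}$ ($I{\left(j \right)} = - \frac{\left(j + j\right) \left(j + j\right)}{8} = - \frac{2 j 2 j}{8} = - \frac{4 j^{2}}{8} = - \frac{j^{2}}{2}$)
$\frac{\sqrt{9994 - 464}}{-26591} + \frac{37503}{x{\left(204,I{\left(15 \right)} \right)}} = \frac{\sqrt{9994 - 464}}{-26591} + \frac{37503}{204} = \sqrt{9530} \left(- \frac{1}{26591}\right) + 37503 \cdot \frac{1}{204} = - \frac{\sqrt{9530}}{26591} + \frac{12501}{68} = \frac{12501}{68} - \frac{\sqrt{9530}}{26591}$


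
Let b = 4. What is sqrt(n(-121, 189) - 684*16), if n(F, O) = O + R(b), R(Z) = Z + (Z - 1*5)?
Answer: 16*I*sqrt(42) ≈ 103.69*I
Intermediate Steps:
R(Z) = -5 + 2*Z (R(Z) = Z + (Z - 5) = Z + (-5 + Z) = -5 + 2*Z)
n(F, O) = 3 + O (n(F, O) = O + (-5 + 2*4) = O + (-5 + 8) = O + 3 = 3 + O)
sqrt(n(-121, 189) - 684*16) = sqrt((3 + 189) - 684*16) = sqrt(192 - 10944) = sqrt(-10752) = 16*I*sqrt(42)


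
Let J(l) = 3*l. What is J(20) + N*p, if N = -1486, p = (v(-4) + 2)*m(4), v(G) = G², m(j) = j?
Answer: -106932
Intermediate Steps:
p = 72 (p = ((-4)² + 2)*4 = (16 + 2)*4 = 18*4 = 72)
J(20) + N*p = 3*20 - 1486*72 = 60 - 106992 = -106932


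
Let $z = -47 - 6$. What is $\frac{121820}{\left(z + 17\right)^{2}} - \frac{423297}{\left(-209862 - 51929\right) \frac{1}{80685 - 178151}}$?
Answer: $- \frac{13359316345343}{84820284} \approx -1.575 \cdot 10^{5}$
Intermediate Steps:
$z = -53$
$\frac{121820}{\left(z + 17\right)^{2}} - \frac{423297}{\left(-209862 - 51929\right) \frac{1}{80685 - 178151}} = \frac{121820}{\left(-53 + 17\right)^{2}} - \frac{423297}{\left(-209862 - 51929\right) \frac{1}{80685 - 178151}} = \frac{121820}{\left(-36\right)^{2}} - \frac{423297}{\left(-261791\right) \frac{1}{-97466}} = \frac{121820}{1296} - \frac{423297}{\left(-261791\right) \left(- \frac{1}{97466}\right)} = 121820 \cdot \frac{1}{1296} - \frac{423297}{\frac{261791}{97466}} = \frac{30455}{324} - \frac{41257065402}{261791} = - \frac{13359316345343}{84820284}$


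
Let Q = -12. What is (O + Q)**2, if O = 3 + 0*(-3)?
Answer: 81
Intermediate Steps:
O = 3 (O = 3 + 0 = 3)
(O + Q)**2 = (3 - 12)**2 = (-9)**2 = 81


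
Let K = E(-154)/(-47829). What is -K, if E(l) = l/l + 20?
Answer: 7/15943 ≈ 0.00043906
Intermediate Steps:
E(l) = 21 (E(l) = 1 + 20 = 21)
K = -7/15943 (K = 21/(-47829) = 21*(-1/47829) = -7/15943 ≈ -0.00043906)
-K = -1*(-7/15943) = 7/15943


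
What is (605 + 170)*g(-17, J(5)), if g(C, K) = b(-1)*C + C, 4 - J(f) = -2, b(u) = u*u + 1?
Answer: -39525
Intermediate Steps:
b(u) = 1 + u**2 (b(u) = u**2 + 1 = 1 + u**2)
J(f) = 6 (J(f) = 4 - 1*(-2) = 4 + 2 = 6)
g(C, K) = 3*C (g(C, K) = (1 + (-1)**2)*C + C = (1 + 1)*C + C = 2*C + C = 3*C)
(605 + 170)*g(-17, J(5)) = (605 + 170)*(3*(-17)) = 775*(-51) = -39525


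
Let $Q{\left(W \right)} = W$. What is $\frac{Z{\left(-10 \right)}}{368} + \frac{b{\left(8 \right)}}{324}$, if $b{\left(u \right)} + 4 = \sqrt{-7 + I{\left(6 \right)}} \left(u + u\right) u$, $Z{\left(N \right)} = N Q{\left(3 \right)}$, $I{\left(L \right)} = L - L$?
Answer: $- \frac{1399}{14904} + \frac{32 i \sqrt{7}}{81} \approx -0.093867 + 1.0452 i$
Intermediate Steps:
$I{\left(L \right)} = 0$
$Z{\left(N \right)} = 3 N$ ($Z{\left(N \right)} = N 3 = 3 N$)
$b{\left(u \right)} = -4 + 2 i \sqrt{7} u^{2}$ ($b{\left(u \right)} = -4 + \sqrt{-7 + 0} \left(u + u\right) u = -4 + \sqrt{-7} \cdot 2 u u = -4 + i \sqrt{7} \cdot 2 u u = -4 + 2 i u \sqrt{7} u = -4 + 2 i \sqrt{7} u^{2}$)
$\frac{Z{\left(-10 \right)}}{368} + \frac{b{\left(8 \right)}}{324} = \frac{3 \left(-10\right)}{368} + \frac{-4 + 2 i \sqrt{7} \cdot 8^{2}}{324} = \left(-30\right) \frac{1}{368} + \left(-4 + 2 i \sqrt{7} \cdot 64\right) \frac{1}{324} = - \frac{15}{184} + \left(-4 + 128 i \sqrt{7}\right) \frac{1}{324} = - \frac{15}{184} - \left(\frac{1}{81} - \frac{32 i \sqrt{7}}{81}\right) = - \frac{1399}{14904} + \frac{32 i \sqrt{7}}{81}$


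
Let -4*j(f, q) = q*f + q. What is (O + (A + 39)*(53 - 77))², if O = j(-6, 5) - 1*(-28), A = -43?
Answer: 271441/16 ≈ 16965.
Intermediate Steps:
j(f, q) = -q/4 - f*q/4 (j(f, q) = -(q*f + q)/4 = -(f*q + q)/4 = -(q + f*q)/4 = -q/4 - f*q/4)
O = 137/4 (O = -¼*5*(1 - 6) - 1*(-28) = -¼*5*(-5) + 28 = 25/4 + 28 = 137/4 ≈ 34.250)
(O + (A + 39)*(53 - 77))² = (137/4 + (-43 + 39)*(53 - 77))² = (137/4 - 4*(-24))² = (137/4 + 96)² = (521/4)² = 271441/16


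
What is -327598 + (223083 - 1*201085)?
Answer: -305600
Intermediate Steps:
-327598 + (223083 - 1*201085) = -327598 + (223083 - 201085) = -327598 + 21998 = -305600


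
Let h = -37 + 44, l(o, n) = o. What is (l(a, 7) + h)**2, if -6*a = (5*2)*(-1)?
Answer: 676/9 ≈ 75.111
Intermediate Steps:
a = 5/3 (a = -5*2*(-1)/6 = -5*(-1)/3 = -1/6*(-10) = 5/3 ≈ 1.6667)
h = 7
(l(a, 7) + h)**2 = (5/3 + 7)**2 = (26/3)**2 = 676/9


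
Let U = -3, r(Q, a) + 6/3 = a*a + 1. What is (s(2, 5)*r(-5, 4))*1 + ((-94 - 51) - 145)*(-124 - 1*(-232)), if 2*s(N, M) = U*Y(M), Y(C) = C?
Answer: -62865/2 ≈ -31433.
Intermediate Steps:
r(Q, a) = -1 + a**2 (r(Q, a) = -2 + (a*a + 1) = -2 + (a**2 + 1) = -2 + (1 + a**2) = -1 + a**2)
s(N, M) = -3*M/2 (s(N, M) = (-3*M)/2 = -3*M/2)
(s(2, 5)*r(-5, 4))*1 + ((-94 - 51) - 145)*(-124 - 1*(-232)) = ((-3/2*5)*(-1 + 4**2))*1 + ((-94 - 51) - 145)*(-124 - 1*(-232)) = -15*(-1 + 16)/2*1 + (-145 - 145)*(-124 + 232) = -15/2*15*1 - 290*108 = -225/2*1 - 31320 = -225/2 - 31320 = -62865/2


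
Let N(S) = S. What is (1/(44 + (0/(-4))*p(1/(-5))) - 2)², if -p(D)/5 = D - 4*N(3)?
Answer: 7569/1936 ≈ 3.9096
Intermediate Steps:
p(D) = 60 - 5*D (p(D) = -5*(D - 4*3) = -5*(D - 12) = -5*(-12 + D) = 60 - 5*D)
(1/(44 + (0/(-4))*p(1/(-5))) - 2)² = (1/(44 + (0/(-4))*(60 - 5/(-5))) - 2)² = (1/(44 + (0*(-¼))*(60 - 5*(-1)/5)) - 2)² = (1/(44 + 0*(60 - 5*(-⅕))) - 2)² = (1/(44 + 0*(60 + 1)) - 2)² = (1/(44 + 0*61) - 2)² = (1/(44 + 0) - 2)² = (1/44 - 2)² = (-87/44)² = 7569/1936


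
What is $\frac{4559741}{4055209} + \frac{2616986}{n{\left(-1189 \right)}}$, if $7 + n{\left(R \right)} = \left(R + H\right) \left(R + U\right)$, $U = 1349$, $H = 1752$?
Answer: $\frac{11023134731167}{365264840257} \approx 30.178$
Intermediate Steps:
$n{\left(R \right)} = -7 + \left(1349 + R\right) \left(1752 + R\right)$ ($n{\left(R \right)} = -7 + \left(R + 1752\right) \left(R + 1349\right) = -7 + \left(1752 + R\right) \left(1349 + R\right) = -7 + \left(1349 + R\right) \left(1752 + R\right)$)
$\frac{4559741}{4055209} + \frac{2616986}{n{\left(-1189 \right)}} = \frac{4559741}{4055209} + \frac{2616986}{2363441 + \left(-1189\right)^{2} + 3101 \left(-1189\right)} = 4559741 \cdot \frac{1}{4055209} + \frac{2616986}{2363441 + 1413721 - 3687089} = \frac{4559741}{4055209} + \frac{2616986}{90073} = \frac{11023134731167}{365264840257}$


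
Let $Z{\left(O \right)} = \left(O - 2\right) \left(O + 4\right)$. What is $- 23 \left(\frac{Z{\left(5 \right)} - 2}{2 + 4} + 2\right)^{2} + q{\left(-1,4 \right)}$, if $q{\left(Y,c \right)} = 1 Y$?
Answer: $- \frac{31523}{36} \approx -875.64$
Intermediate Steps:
$Z{\left(O \right)} = \left(-2 + O\right) \left(4 + O\right)$
$q{\left(Y,c \right)} = Y$
$- 23 \left(\frac{Z{\left(5 \right)} - 2}{2 + 4} + 2\right)^{2} + q{\left(-1,4 \right)} = - 23 \left(\frac{\left(-8 + 5^{2} + 2 \cdot 5\right) - 2}{2 + 4} + 2\right)^{2} - 1 = - 23 \left(\frac{\left(-8 + 25 + 10\right) - 2}{6} + 2\right)^{2} - 1 = - 23 \left(\left(27 - 2\right) \frac{1}{6} + 2\right)^{2} - 1 = - 23 \left(25 \cdot \frac{1}{6} + 2\right)^{2} - 1 = - 23 \left(\frac{25}{6} + 2\right)^{2} - 1 = - 23 \left(\frac{37}{6}\right)^{2} - 1 = \left(-23\right) \frac{1369}{36} - 1 = - \frac{31487}{36} - 1 = - \frac{31523}{36}$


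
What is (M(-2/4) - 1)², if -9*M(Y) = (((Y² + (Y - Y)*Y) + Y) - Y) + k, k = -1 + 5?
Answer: 2809/1296 ≈ 2.1674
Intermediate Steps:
k = 4
M(Y) = -4/9 - Y²/9 (M(Y) = -((((Y² + (Y - Y)*Y) + Y) - Y) + 4)/9 = -((((Y² + 0*Y) + Y) - Y) + 4)/9 = -((((Y² + 0) + Y) - Y) + 4)/9 = -(((Y² + Y) - Y) + 4)/9 = -(((Y + Y²) - Y) + 4)/9 = -(Y² + 4)/9 = -(4 + Y²)/9 = -4/9 - Y²/9)
(M(-2/4) - 1)² = ((-4/9 - (-2/4)²/9) - 1)² = ((-4/9 - (-2*¼)²/9) - 1)² = ((-4/9 - (-½)²/9) - 1)² = ((-4/9 - ⅑*¼) - 1)² = ((-4/9 - 1/36) - 1)² = (-17/36 - 1)² = (-53/36)² = 2809/1296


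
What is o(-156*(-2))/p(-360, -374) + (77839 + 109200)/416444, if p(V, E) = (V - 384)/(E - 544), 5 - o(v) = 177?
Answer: -2733986867/12909764 ≈ -211.78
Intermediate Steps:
o(v) = -172 (o(v) = 5 - 1*177 = 5 - 177 = -172)
p(V, E) = (-384 + V)/(-544 + E)
o(-156*(-2))/p(-360, -374) + (77839 + 109200)/416444 = -172*(-544 - 374)/(-384 - 360) + (77839 + 109200)/416444 = -172/(-744/(-918)) + 187039*(1/416444) = -172/((-1/918*(-744))) + 187039/416444 = -172/124/153 + 187039/416444 = -172*153/124 + 187039/416444 = -6579/31 + 187039/416444 = -2733986867/12909764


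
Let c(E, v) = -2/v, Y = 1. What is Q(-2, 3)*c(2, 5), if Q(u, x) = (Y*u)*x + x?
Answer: 6/5 ≈ 1.2000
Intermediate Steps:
Q(u, x) = x + u*x (Q(u, x) = (1*u)*x + x = u*x + x = x + u*x)
Q(-2, 3)*c(2, 5) = (3*(1 - 2))*(-2/5) = (3*(-1))*(-2*1/5) = -3*(-2/5) = 6/5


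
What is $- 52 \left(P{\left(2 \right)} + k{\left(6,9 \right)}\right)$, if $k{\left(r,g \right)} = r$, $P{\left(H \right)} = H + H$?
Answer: $-520$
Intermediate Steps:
$P{\left(H \right)} = 2 H$
$- 52 \left(P{\left(2 \right)} + k{\left(6,9 \right)}\right) = - 52 \left(2 \cdot 2 + 6\right) = - 52 \left(4 + 6\right) = \left(-52\right) 10 = -520$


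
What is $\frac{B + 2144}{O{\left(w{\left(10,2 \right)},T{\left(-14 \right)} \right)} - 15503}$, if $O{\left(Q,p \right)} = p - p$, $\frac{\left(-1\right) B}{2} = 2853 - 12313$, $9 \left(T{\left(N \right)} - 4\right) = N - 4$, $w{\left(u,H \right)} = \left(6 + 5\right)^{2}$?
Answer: $- \frac{21064}{15503} \approx -1.3587$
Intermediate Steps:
$w{\left(u,H \right)} = 121$ ($w{\left(u,H \right)} = 11^{2} = 121$)
$T{\left(N \right)} = \frac{32}{9} + \frac{N}{9}$ ($T{\left(N \right)} = 4 + \frac{N - 4}{9} = 4 + \frac{-4 + N}{9} = 4 + \left(- \frac{4}{9} + \frac{N}{9}\right) = \frac{32}{9} + \frac{N}{9}$)
$B = 18920$ ($B = - 2 \left(2853 - 12313\right) = \left(-2\right) \left(-9460\right) = 18920$)
$O{\left(Q,p \right)} = 0$
$\frac{B + 2144}{O{\left(w{\left(10,2 \right)},T{\left(-14 \right)} \right)} - 15503} = \frac{18920 + 2144}{0 - 15503} = \frac{21064}{-15503} = 21064 \left(- \frac{1}{15503}\right) = - \frac{21064}{15503}$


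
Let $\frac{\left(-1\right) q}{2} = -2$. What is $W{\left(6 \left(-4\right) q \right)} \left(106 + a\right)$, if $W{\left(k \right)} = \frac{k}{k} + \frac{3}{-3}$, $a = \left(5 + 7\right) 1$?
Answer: $0$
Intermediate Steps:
$q = 4$ ($q = \left(-2\right) \left(-2\right) = 4$)
$a = 12$ ($a = 12 \cdot 1 = 12$)
$W{\left(k \right)} = 0$ ($W{\left(k \right)} = 1 + 3 \left(- \frac{1}{3}\right) = 1 - 1 = 0$)
$W{\left(6 \left(-4\right) q \right)} \left(106 + a\right) = 0 \left(106 + 12\right) = 0 \cdot 118 = 0$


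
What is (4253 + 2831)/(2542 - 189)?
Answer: 7084/2353 ≈ 3.0106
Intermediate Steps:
(4253 + 2831)/(2542 - 189) = 7084/2353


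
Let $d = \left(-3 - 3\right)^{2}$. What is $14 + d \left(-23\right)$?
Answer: $-814$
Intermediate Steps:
$d = 36$ ($d = \left(-6\right)^{2} = 36$)
$14 + d \left(-23\right) = 14 + 36 \left(-23\right) = 14 - 828 = -814$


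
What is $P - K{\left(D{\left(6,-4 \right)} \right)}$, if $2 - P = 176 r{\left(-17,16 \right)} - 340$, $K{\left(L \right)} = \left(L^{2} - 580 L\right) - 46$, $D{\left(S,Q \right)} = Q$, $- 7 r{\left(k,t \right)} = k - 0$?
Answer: $- \frac{16628}{7} \approx -2375.4$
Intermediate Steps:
$r{\left(k,t \right)} = - \frac{k}{7}$ ($r{\left(k,t \right)} = - \frac{k - 0}{7} = - \frac{k + 0}{7} = - \frac{k}{7}$)
$K{\left(L \right)} = -46 + L^{2} - 580 L$
$P = - \frac{598}{7}$ ($P = 2 - \left(176 \left(\left(- \frac{1}{7}\right) \left(-17\right)\right) - 340\right) = 2 - \left(176 \cdot \frac{17}{7} - 340\right) = 2 - \left(\frac{2992}{7} - 340\right) = 2 - \frac{612}{7} = - \frac{598}{7} \approx -85.429$)
$P - K{\left(D{\left(6,-4 \right)} \right)} = - \frac{598}{7} - \left(-46 + \left(-4\right)^{2} - -2320\right) = - \frac{598}{7} - \left(-46 + 16 + 2320\right) = - \frac{598}{7} - 2290 = - \frac{16628}{7}$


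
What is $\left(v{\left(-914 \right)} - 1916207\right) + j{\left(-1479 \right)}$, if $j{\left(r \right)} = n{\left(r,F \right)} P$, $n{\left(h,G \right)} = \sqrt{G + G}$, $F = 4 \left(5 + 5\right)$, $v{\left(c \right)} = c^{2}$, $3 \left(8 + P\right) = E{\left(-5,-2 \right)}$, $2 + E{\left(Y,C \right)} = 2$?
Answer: $-1080811 - 32 \sqrt{5} \approx -1.0809 \cdot 10^{6}$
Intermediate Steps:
$E{\left(Y,C \right)} = 0$ ($E{\left(Y,C \right)} = -2 + 2 = 0$)
$P = -8$ ($P = -8 + \frac{1}{3} \cdot 0 = -8 + 0 = -8$)
$F = 40$ ($F = 4 \cdot 10 = 40$)
$n{\left(h,G \right)} = \sqrt{2} \sqrt{G}$ ($n{\left(h,G \right)} = \sqrt{2 G} = \sqrt{2} \sqrt{G}$)
$j{\left(r \right)} = - 32 \sqrt{5}$ ($j{\left(r \right)} = \sqrt{2} \sqrt{40} \left(-8\right) = \sqrt{2} \cdot 2 \sqrt{10} \left(-8\right) = 4 \sqrt{5} \left(-8\right) = - 32 \sqrt{5}$)
$\left(v{\left(-914 \right)} - 1916207\right) + j{\left(-1479 \right)} = \left(\left(-914\right)^{2} - 1916207\right) - 32 \sqrt{5} = \left(835396 - 1916207\right) - 32 \sqrt{5} = -1080811 - 32 \sqrt{5}$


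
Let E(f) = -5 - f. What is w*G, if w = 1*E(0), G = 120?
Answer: -600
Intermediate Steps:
w = -5 (w = 1*(-5 - 1*0) = 1*(-5 + 0) = 1*(-5) = -5)
w*G = -5*120 = -600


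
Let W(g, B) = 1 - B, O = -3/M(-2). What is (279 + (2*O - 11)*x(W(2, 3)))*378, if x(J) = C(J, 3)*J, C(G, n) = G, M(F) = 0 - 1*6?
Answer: 90342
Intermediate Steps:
M(F) = -6 (M(F) = 0 - 6 = -6)
O = 1/2 (O = -3/(-6) = -3*(-1/6) = 1/2 ≈ 0.50000)
x(J) = J**2 (x(J) = J*J = J**2)
(279 + (2*O - 11)*x(W(2, 3)))*378 = (279 + (2*(1/2) - 11)*(1 - 1*3)**2)*378 = (279 + (1 - 11)*(1 - 3)**2)*378 = (279 - 10*(-2)**2)*378 = (279 - 10*4)*378 = (279 - 40)*378 = 239*378 = 90342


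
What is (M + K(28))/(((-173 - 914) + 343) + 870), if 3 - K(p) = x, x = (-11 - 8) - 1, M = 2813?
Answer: 1418/63 ≈ 22.508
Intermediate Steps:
x = -20 (x = -19 - 1 = -20)
K(p) = 23 (K(p) = 3 - 1*(-20) = 3 + 20 = 23)
(M + K(28))/(((-173 - 914) + 343) + 870) = (2813 + 23)/(((-173 - 914) + 343) + 870) = 2836/((-1087 + 343) + 870) = 2836/(-744 + 870) = 2836/126 = 2836*(1/126) = 1418/63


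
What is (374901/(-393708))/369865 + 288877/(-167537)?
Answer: -14021995872870059/8132179491266180 ≈ -1.7243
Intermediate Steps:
(374901/(-393708))/369865 + 288877/(-167537) = (374901*(-1/393708))*(1/369865) + 288877*(-1/167537) = -124967/131236*1/369865 - 288877/167537 = -124967/48539603140 - 288877/167537 = -14021995872870059/8132179491266180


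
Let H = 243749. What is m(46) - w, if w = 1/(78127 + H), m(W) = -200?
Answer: -64375201/321876 ≈ -200.00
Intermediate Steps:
w = 1/321876 (w = 1/(78127 + 243749) = 1/321876 ≈ 3.1068e-6)
m(46) - w = -200 - 1*1/321876 = -200 - 1/321876 = -64375201/321876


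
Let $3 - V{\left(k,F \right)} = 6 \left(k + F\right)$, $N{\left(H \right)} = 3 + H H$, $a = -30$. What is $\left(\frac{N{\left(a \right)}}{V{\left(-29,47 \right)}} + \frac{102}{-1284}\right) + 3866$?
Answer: $\frac{4127333}{1070} \approx 3857.3$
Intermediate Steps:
$N{\left(H \right)} = 3 + H^{2}$
$V{\left(k,F \right)} = 3 - 6 F - 6 k$ ($V{\left(k,F \right)} = 3 - 6 \left(k + F\right) = 3 - 6 \left(F + k\right) = 3 - \left(6 F + 6 k\right) = 3 - 6 F - 6 k$)
$\left(\frac{N{\left(a \right)}}{V{\left(-29,47 \right)}} + \frac{102}{-1284}\right) + 3866 = \left(\frac{3 + \left(-30\right)^{2}}{3 - 282 - -174} + \frac{102}{-1284}\right) + 3866 = \left(\frac{3 + 900}{3 - 282 + 174} + 102 \left(- \frac{1}{1284}\right)\right) + 3866 = \left(\frac{903}{-105} - \frac{17}{214}\right) + 3866 = \left(903 \left(- \frac{1}{105}\right) - \frac{17}{214}\right) + 3866 = \left(- \frac{43}{5} - \frac{17}{214}\right) + 3866 = - \frac{9287}{1070} + 3866 = \frac{4127333}{1070}$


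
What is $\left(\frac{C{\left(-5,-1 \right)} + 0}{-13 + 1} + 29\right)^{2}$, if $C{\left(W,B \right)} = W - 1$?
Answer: $\frac{3481}{4} \approx 870.25$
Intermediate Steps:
$C{\left(W,B \right)} = -1 + W$
$\left(\frac{C{\left(-5,-1 \right)} + 0}{-13 + 1} + 29\right)^{2} = \left(\frac{\left(-1 - 5\right) + 0}{-13 + 1} + 29\right)^{2} = \left(\frac{-6 + 0}{-12} + 29\right)^{2} = \left(\left(-6\right) \left(- \frac{1}{12}\right) + 29\right)^{2} = \left(\frac{1}{2} + 29\right)^{2} = \left(\frac{59}{2}\right)^{2} = \frac{3481}{4}$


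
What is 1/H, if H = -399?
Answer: -1/399 ≈ -0.0025063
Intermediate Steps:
1/H = 1/(-399) = -1/399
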